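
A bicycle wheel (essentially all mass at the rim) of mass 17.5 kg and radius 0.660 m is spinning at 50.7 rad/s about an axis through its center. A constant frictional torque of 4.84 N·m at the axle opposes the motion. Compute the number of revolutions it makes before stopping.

≈ 322 revolutions

I = MR² = (17.5)(0.660)² = 7.623 kg·m².
The net torque has magnitude 4.84 N·m, opposing ω.
|α| = τ/I = 4.840/7.623 = 0.6349 rad/s² (deceleration).
ω² = ω₀² − 2|α|θ with ω = 0 ⇒ θ = ω₀²/(2|α|) = 2024 rad = 322.2 rev.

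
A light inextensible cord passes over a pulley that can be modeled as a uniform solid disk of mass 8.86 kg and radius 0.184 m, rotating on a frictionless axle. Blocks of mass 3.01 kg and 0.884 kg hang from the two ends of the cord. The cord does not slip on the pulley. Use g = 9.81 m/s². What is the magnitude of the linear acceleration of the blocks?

a ≈ 2.51 m/s²

I = ½MR² = (1/2)(8.86)(0.184)² = 0.1500 kg·m².
Heavier block: m₁g − T₁ = m₁a. Lighter block: T₂ − m₂g = m₂a.
Pulley: (T₁ − T₂)R = Iα = I(a/R), so T₁ − T₂ = (I/R²)a = (1/2)M_p a = 4.430·a.
Adding the three: (m₁ − m₂)g = (m₁ + m₂ + 4.430)a, so a = (3.01 − 0.884)(9.81)/(3.01 + 0.884 + 4.430) = 2.506 m/s².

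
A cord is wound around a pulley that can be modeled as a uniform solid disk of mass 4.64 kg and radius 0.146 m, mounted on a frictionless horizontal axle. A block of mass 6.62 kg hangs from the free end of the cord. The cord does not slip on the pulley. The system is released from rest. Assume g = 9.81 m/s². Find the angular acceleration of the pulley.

α ≈ 49.8 rad/s²

I = ½MR² = (1/2)(4.64)(0.146)² = 0.04945 kg·m².
Block: mg − T = ma. Pulley: TR = Iα. No-slip: a = αR, so T = (I/R²)a = 2.320·a.
Then mg = (m + 2.320)a, so a = (6.62)(9.81)/(6.62 + 2.320) = 7.264 m/s².
α = a/R = 7.264/0.146 = 49.75 rad/s².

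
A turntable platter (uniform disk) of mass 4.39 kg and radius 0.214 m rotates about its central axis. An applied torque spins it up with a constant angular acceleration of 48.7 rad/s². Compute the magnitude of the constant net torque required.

I = ½MR² = (1/2)(4.39)(0.214)² = 0.1005 kg·m².
τ = Iα = (0.1005)(48.70) = 4.895 N·m.

τ ≈ 4.90 N·m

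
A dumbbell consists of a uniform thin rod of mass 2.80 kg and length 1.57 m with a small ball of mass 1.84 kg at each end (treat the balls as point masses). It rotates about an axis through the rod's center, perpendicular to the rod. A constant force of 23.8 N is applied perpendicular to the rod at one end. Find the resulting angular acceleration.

α ≈ 6.57 rad/s²

I_rod = (1/12)ML² = (1/12)(2.80)(1.57)² = 0.5751 kg·m².
I_balls = 2·m·(L/2)² = 2(1.84)(0.7850)² = 2.268 kg·m².
Total I = 2.843 kg·m².
τ = F·(L/2) = (23.8)(0.785) = 18.68 N·m.
α = τ/I = 18.68/2.843 = 6.572 rad/s².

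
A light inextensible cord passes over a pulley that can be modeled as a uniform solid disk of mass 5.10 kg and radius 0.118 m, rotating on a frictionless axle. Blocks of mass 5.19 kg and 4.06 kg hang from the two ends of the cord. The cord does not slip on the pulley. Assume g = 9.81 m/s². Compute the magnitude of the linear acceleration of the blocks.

a ≈ 0.939 m/s²

I = ½MR² = (1/2)(5.10)(0.118)² = 0.03551 kg·m².
Heavier block: m₁g − T₁ = m₁a. Lighter block: T₂ − m₂g = m₂a.
Pulley: (T₁ − T₂)R = Iα = I(a/R), so T₁ − T₂ = (I/R²)a = (1/2)M_p a = 2.550·a.
Adding the three: (m₁ − m₂)g = (m₁ + m₂ + 2.550)a, so a = (5.19 − 4.06)(9.81)/(5.19 + 4.06 + 2.550) = 0.9394 m/s².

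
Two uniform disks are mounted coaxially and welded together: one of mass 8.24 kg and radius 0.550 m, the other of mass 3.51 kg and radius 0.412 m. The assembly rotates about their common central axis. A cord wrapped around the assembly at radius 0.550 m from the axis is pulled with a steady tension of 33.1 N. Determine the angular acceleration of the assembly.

I = ½M₁R₁² + ½M₂R₂² = ½(8.24)(0.550)² + ½(3.51)(0.412)² = 1.544 kg·m².
τ = F r = (33.1)(0.550) = 18.21 N·m.
α = τ/I = 18.21/1.544 = 11.79 rad/s².

α ≈ 11.8 rad/s²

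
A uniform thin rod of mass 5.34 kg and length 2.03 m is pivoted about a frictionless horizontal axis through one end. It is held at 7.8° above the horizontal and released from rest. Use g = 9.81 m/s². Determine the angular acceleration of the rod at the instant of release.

About the pivot, I = (1/3)ML² = (1/3)(5.34)(2.03)² = 7.335 kg·m².
The weight acts at the center, a distance L/2 = 1.015 m from the pivot; τ = Mg(L/2) cos 7.8° = 52.68 N·m.
α = τ/I = 52.68/7.335 = 7.182 rad/s².

α ≈ 7.18 rad/s²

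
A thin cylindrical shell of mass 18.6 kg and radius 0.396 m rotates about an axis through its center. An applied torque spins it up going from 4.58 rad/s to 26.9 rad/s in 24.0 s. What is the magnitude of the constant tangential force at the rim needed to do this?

I = MR² = (18.6)(0.396)² = 2.917 kg·m².
α = Δω/Δt = (26.9 − 4.58)/24.0 = 0.9300 rad/s².
The required torque is τ = Iα = (2.917)(0.9300) = 2.713 N·m.
A tangential force at the rim gives τ = FR, so F = τ/R = 2.713/0.396 = 6.850 N.

F ≈ 6.85 N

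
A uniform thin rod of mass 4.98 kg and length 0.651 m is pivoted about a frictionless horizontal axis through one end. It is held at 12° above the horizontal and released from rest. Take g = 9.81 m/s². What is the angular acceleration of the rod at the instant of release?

α ≈ 22.1 rad/s²

About the pivot, I = (1/3)ML² = (1/3)(4.98)(0.651)² = 0.7035 kg·m².
The weight acts at the center, a distance L/2 = 0.3255 m from the pivot; τ = Mg(L/2) cos 12° = 15.55 N·m.
α = τ/I = 15.55/0.7035 = 22.11 rad/s².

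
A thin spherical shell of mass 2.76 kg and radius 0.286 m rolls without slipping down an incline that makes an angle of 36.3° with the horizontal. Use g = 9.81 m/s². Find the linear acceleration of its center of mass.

a ≈ 3.48 m/s²

Translation along the incline: Mg sinθ − f = Ma.
Rotation about the center: fR = Iα with I = (2/3)MR². No-slip gives a = αR, so f = (I/R²)a = (2/3)M a.
Substituting: Mg sinθ = (1 + 0.6667)Ma, so a = g sinθ/(1 + 0.6667) = (9.81) sin 36.3° / 1.667 = 3.485 m/s².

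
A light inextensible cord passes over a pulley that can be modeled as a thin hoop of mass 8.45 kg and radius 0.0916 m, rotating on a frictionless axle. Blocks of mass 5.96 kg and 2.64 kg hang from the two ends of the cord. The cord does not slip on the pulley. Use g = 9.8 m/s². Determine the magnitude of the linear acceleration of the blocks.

a ≈ 1.91 m/s²

I = MR² = (8.45)(0.0916)² = 0.07090 kg·m².
Heavier block: m₁g − T₁ = m₁a. Lighter block: T₂ − m₂g = m₂a.
Pulley: (T₁ − T₂)R = Iα = I(a/R), so T₁ − T₂ = (I/R²)a = 1·M_p a = 8.450·a.
Adding the three: (m₁ − m₂)g = (m₁ + m₂ + 8.450)a, so a = (5.96 − 2.64)(9.8)/(5.96 + 2.64 + 8.450) = 1.908 m/s².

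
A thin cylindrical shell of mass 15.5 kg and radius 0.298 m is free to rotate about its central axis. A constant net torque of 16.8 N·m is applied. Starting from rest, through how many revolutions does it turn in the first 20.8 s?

I = MR² = (15.5)(0.298)² = 1.376 kg·m².
α = τ/I = 16.8/1.376 = 12.21 rad/s².
θ = ½αt² = ½(12.21)(20.8)² = 2640 rad.
Revolutions = θ/(2π) = 420.2.

≈ 420 revolutions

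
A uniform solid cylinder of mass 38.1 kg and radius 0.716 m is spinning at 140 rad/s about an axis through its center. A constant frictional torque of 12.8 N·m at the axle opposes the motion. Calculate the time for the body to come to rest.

t ≈ 107 s

I = ½MR² = (1/2)(38.1)(0.716)² = 9.766 kg·m².
The net torque has magnitude 12.8 N·m, opposing ω.
|α| = τ/I = 12.80/9.766 = 1.311 rad/s² (deceleration).
0 = ω₀ − |α|t ⇒ t = ω₀/|α| = 140/1.311 = 106.8 s.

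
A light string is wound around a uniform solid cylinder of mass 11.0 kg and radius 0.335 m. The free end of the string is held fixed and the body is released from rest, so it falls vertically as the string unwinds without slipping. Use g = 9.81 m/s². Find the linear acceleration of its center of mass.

Translation: Mg − T = Ma. Rotation about the center: TR = Iα with I = ½MR².
With a = αR: T = (I/R²)a = (1/2)M a, so Mg = (1 + 0.5000)Ma.
a = g/(1 + 0.5000) = 9.81/1.500 = 6.540 m/s².

a ≈ 6.54 m/s²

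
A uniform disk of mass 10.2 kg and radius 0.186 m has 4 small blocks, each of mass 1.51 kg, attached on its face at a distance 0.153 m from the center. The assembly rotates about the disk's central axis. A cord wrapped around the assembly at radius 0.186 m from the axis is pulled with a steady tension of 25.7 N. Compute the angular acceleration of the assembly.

I_disk = ½MR² = ½(10.2)(0.186)² = 0.1764 kg·m².
I_blocks = 4·m·r² = 4(1.51)(0.153)² = 0.1414 kg·m².
Total I = 0.3178 kg·m².
τ = F r = (25.7)(0.186) = 4.780 N·m.
α = τ/I = 4.780/0.3178 = 15.04 rad/s².

α ≈ 15.0 rad/s²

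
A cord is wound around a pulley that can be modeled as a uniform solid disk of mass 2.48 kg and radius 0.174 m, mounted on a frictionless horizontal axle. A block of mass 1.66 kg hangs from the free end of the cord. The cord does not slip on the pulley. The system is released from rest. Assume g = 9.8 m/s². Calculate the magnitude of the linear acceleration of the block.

a ≈ 5.61 m/s²

I = ½MR² = (1/2)(2.48)(0.174)² = 0.03754 kg·m².
Block: mg − T = ma. Pulley: TR = Iα. No-slip: a = αR, so T = (I/R²)a = 1.240·a.
Then mg = (m + 1.240)a, so a = (1.66)(9.8)/(1.66 + 1.240) = 5.610 m/s².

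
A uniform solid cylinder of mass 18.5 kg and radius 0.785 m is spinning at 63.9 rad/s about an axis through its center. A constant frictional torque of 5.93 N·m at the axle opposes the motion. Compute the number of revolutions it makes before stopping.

≈ 312 revolutions

I = ½MR² = (1/2)(18.5)(0.785)² = 5.700 kg·m².
The net torque has magnitude 5.93 N·m, opposing ω.
|α| = τ/I = 5.930/5.700 = 1.040 rad/s² (deceleration).
ω² = ω₀² − 2|α|θ with ω = 0 ⇒ θ = ω₀²/(2|α|) = 1962 rad = 312.3 rev.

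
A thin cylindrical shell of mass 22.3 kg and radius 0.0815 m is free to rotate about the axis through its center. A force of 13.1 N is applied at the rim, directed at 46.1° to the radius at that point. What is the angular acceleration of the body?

I = MR² = (22.3)(0.0815)² = 0.1481 kg·m².
Only the tangential component produces torque: τ = F R sinθ = (13.1)(0.0815) sin 46.1° = 0.7693 N·m.
Newton's second law for rotation, τ = Iα, gives α = τ/I = 0.7693/0.1481 = 5.194 rad/s².

α ≈ 5.19 rad/s²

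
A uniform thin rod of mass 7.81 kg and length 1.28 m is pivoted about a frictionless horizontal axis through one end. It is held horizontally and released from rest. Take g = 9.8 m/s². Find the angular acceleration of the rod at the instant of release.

α ≈ 11.5 rad/s²

About the pivot, I = (1/3)ML² = (1/3)(7.81)(1.28)² = 4.265 kg·m².
The weight acts at the center, a distance L/2 = 0.6400 m from the pivot; τ = Mg(L/2) = 48.98 N·m.
α = τ/I = 48.98/4.265 = 11.48 rad/s².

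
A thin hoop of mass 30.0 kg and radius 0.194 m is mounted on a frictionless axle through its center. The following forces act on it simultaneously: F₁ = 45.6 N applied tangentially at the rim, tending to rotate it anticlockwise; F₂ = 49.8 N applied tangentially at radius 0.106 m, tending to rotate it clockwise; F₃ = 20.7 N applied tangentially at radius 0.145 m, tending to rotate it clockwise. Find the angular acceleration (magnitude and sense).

α ≈ 0.501 rad/s², anticlockwise

I = MR² = (30.0)(0.194)² = 1.129 kg·m².
Taking anticlockwise as positive: τ₁ = +(45.6)(0.194) = +8.846 N·m; τ₂ = −(49.8)(0.106) = −5.279 N·m; τ₃ = −(20.7)(0.145) = −3.001 N·m.
Net torque τ = 0.5661 N·m.
α = τ/I = 0.5661/1.129 = 0.5014 rad/s².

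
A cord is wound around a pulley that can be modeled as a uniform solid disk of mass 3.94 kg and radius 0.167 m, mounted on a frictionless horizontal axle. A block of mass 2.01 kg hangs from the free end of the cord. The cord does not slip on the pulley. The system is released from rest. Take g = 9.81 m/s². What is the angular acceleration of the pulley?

I = ½MR² = (1/2)(3.94)(0.167)² = 0.05494 kg·m².
Block: mg − T = ma. Pulley: TR = Iα. No-slip: a = αR, so T = (I/R²)a = 1.970·a.
Then mg = (m + 1.970)a, so a = (2.01)(9.81)/(2.01 + 1.970) = 4.954 m/s².
α = a/R = 4.954/0.167 = 29.67 rad/s².

α ≈ 29.7 rad/s²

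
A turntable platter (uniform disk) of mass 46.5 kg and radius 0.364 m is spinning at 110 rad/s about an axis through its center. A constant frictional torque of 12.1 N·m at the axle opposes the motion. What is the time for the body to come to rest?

I = ½MR² = (1/2)(46.5)(0.364)² = 3.081 kg·m².
The net torque has magnitude 12.1 N·m, opposing ω.
|α| = τ/I = 12.10/3.081 = 3.928 rad/s² (deceleration).
0 = ω₀ − |α|t ⇒ t = ω₀/|α| = 110/3.928 = 28.00 s.

t ≈ 28.0 s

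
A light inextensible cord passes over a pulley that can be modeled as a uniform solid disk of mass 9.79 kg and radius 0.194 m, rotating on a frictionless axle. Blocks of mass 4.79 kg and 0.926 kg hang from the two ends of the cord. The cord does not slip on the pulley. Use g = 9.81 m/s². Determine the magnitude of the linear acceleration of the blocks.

I = ½MR² = (1/2)(9.79)(0.194)² = 0.1842 kg·m².
Heavier block: m₁g − T₁ = m₁a. Lighter block: T₂ − m₂g = m₂a.
Pulley: (T₁ − T₂)R = Iα = I(a/R), so T₁ − T₂ = (I/R²)a = (1/2)M_p a = 4.895·a.
Adding the three: (m₁ − m₂)g = (m₁ + m₂ + 4.895)a, so a = (4.79 − 0.926)(9.81)/(4.79 + 0.926 + 4.895) = 3.572 m/s².

a ≈ 3.57 m/s²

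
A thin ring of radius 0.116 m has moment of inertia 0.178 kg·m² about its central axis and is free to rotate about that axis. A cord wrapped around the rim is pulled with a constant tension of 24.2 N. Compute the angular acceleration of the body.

τ = F R = (24.2)(0.116) = 2.807 N·m.
From τ = Iα: α = 2.807/0.1780 = 15.77 rad/s².

α ≈ 15.8 rad/s²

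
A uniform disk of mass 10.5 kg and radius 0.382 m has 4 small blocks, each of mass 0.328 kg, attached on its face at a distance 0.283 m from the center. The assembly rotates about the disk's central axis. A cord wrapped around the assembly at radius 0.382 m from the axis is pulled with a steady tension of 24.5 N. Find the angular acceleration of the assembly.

α ≈ 10.7 rad/s²

I_disk = ½MR² = ½(10.5)(0.382)² = 0.7661 kg·m².
I_blocks = 4·m·r² = 4(0.328)(0.283)² = 0.1051 kg·m².
Total I = 0.8712 kg·m².
τ = F r = (24.5)(0.382) = 9.359 N·m.
α = τ/I = 9.359/0.8712 = 10.74 rad/s².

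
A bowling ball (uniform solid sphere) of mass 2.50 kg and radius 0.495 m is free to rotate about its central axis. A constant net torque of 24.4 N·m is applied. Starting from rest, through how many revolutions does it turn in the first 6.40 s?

≈ 325 revolutions

I = (2/5)MR² = (2/5)(2.50)(0.495)² = 0.2450 kg·m².
α = τ/I = 24.4/0.2450 = 99.58 rad/s².
θ = ½αt² = ½(99.58)(6.40)² = 2039 rad.
Revolutions = θ/(2π) = 324.6.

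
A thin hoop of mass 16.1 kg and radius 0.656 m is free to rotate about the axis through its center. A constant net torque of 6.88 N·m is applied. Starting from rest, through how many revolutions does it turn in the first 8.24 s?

≈ 5.37 revolutions

I = MR² = (16.1)(0.656)² = 6.928 kg·m².
α = τ/I = 6.88/6.928 = 0.9930 rad/s².
θ = ½αt² = ½(0.9930)(8.24)² = 33.71 rad.
Revolutions = θ/(2π) = 5.365.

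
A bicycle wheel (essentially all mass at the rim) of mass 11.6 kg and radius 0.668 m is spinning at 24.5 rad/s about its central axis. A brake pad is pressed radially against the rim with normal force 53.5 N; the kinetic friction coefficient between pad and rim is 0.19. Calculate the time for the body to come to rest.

I = MR² = (11.6)(0.668)² = 5.176 kg·m².
Friction force f = μN = (0.19)(53.5) = 10.17 N at the rim; torque magnitude τ = fR = 6.790 N·m, opposing ω.
|α| = τ/I = 6.790/5.176 = 1.312 rad/s² (deceleration).
0 = ω₀ − |α|t ⇒ t = ω₀/|α| = 24.5/1.312 = 18.68 s.

t ≈ 18.7 s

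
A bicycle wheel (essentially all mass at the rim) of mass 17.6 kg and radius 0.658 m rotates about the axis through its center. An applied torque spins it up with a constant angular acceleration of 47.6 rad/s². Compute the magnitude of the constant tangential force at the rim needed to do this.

I = MR² = (17.6)(0.658)² = 7.620 kg·m².
The required torque is τ = Iα = (7.620)(47.60) = 362.7 N·m.
A tangential force at the rim gives τ = FR, so F = τ/R = 362.7/0.658 = 551.2 N.

F ≈ 551 N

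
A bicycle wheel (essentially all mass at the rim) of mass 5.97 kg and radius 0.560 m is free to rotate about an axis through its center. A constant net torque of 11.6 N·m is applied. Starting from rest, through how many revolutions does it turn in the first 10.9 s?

I = MR² = (5.97)(0.560)² = 1.872 kg·m².
α = τ/I = 11.6/1.872 = 6.196 rad/s².
θ = ½αt² = ½(6.196)(10.9)² = 368.1 rad.
Revolutions = θ/(2π) = 58.58.

≈ 58.6 revolutions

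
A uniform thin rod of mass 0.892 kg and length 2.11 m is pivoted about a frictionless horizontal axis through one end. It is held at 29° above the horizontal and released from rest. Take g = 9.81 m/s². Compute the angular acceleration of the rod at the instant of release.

α ≈ 6.10 rad/s²

About the pivot, I = (1/3)ML² = (1/3)(0.892)(2.11)² = 1.324 kg·m².
The weight acts at the center, a distance L/2 = 1.055 m from the pivot; τ = Mg(L/2) cos 29° = 8.074 N·m.
α = τ/I = 8.074/1.324 = 6.100 rad/s².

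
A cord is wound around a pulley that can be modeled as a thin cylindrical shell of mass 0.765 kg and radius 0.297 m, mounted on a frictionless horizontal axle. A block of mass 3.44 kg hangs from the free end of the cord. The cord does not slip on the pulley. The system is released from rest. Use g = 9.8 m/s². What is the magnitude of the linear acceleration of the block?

a ≈ 8.02 m/s²

I = MR² = (0.765)(0.297)² = 0.06748 kg·m².
Block: mg − T = ma. Pulley: TR = Iα. No-slip: a = αR, so T = (I/R²)a = 0.7650·a.
Then mg = (m + 0.7650)a, so a = (3.44)(9.8)/(3.44 + 0.7650) = 8.017 m/s².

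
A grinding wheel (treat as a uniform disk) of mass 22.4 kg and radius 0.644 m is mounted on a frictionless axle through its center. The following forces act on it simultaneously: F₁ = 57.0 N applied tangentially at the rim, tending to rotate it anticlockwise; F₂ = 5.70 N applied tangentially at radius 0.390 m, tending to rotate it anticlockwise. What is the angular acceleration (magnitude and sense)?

I = ½MR² = (1/2)(22.4)(0.644)² = 4.645 kg·m².
Taking anticlockwise as positive: τ₁ = +(57.0)(0.644) = +36.71 N·m; τ₂ = +(5.70)(0.390) = +2.223 N·m.
Net torque τ = 38.93 N·m.
α = τ/I = 38.93/4.645 = 8.381 rad/s².

α ≈ 8.38 rad/s², anticlockwise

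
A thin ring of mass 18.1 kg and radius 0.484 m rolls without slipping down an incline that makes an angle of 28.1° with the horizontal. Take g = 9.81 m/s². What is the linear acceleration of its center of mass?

a ≈ 2.31 m/s²

Translation along the incline: Mg sinθ − f = Ma.
Rotation about the center: fR = Iα with I = MR². No-slip gives a = αR, so f = (I/R²)a = M a.
Substituting: Mg sinθ = (1 + 1.000)Ma, so a = g sinθ/(1 + 1.000) = (9.81) sin 28.1° / 2.000 = 2.310 m/s².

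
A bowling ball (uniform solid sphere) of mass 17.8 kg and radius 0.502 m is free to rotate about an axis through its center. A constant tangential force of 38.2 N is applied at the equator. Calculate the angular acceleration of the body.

I = (2/5)MR² = (2/5)(17.8)(0.502)² = 1.794 kg·m².
τ = F R = (38.2)(0.502) = 19.18 N·m.
Newton's second law for rotation, τ = Iα, gives α = τ/I = 19.18/1.794 = 10.69 rad/s².

α ≈ 10.7 rad/s²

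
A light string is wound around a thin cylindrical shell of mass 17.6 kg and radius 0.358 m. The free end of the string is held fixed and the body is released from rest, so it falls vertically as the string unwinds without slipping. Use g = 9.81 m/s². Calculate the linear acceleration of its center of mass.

Translation: Mg − T = Ma. Rotation about the center: TR = Iα with I = MR².
With a = αR: T = (I/R²)a = M a, so Mg = (1 + 1.000)Ma.
a = g/(1 + 1.000) = 9.81/2.000 = 4.905 m/s².

a ≈ 4.91 m/s²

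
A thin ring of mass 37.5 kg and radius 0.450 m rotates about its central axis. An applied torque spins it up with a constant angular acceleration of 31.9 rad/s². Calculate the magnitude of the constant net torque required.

I = MR² = (37.5)(0.450)² = 7.594 kg·m².
τ = Iα = (7.594)(31.90) = 242.2 N·m.

τ ≈ 242 N·m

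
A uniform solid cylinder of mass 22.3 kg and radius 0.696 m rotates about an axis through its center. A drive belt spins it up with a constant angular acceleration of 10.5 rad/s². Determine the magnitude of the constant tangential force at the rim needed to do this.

I = ½MR² = (1/2)(22.3)(0.696)² = 5.401 kg·m².
The required torque is τ = Iα = (5.401)(10.50) = 56.71 N·m.
A tangential force at the rim gives τ = FR, so F = τ/R = 56.71/0.696 = 81.48 N.

F ≈ 81.5 N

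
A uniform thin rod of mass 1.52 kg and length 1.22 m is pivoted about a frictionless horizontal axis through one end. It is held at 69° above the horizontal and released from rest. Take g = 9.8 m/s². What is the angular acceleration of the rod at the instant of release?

About the pivot, I = (1/3)ML² = (1/3)(1.52)(1.22)² = 0.7541 kg·m².
The weight acts at the center, a distance L/2 = 0.6100 m from the pivot; τ = Mg(L/2) cos 69° = 3.256 N·m.
α = τ/I = 3.256/0.7541 = 4.318 rad/s².
(Equivalently α = (3g/(2L)) cos 69° = 4.318 rad/s².)

α ≈ 4.32 rad/s²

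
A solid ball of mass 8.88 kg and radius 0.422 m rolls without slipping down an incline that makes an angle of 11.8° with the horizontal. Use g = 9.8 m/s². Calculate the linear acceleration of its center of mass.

a ≈ 1.43 m/s²

Translation along the incline: Mg sinθ − f = Ma.
Rotation about the center: fR = Iα with I = (2/5)MR². No-slip gives a = αR, so f = (I/R²)a = (2/5)M a.
Substituting: Mg sinθ = (1 + 0.4000)Ma, so a = g sinθ/(1 + 0.4000) = (9.8) sin 11.8° / 1.400 = 1.431 m/s².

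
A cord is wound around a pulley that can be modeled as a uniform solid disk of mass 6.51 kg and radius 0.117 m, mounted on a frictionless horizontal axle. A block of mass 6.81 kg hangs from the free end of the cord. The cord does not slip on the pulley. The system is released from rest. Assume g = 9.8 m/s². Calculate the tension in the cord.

T ≈ 21.6 N

I = ½MR² = (1/2)(6.51)(0.117)² = 0.04456 kg·m².
Block: mg − T = ma. Pulley: TR = Iα. No-slip: a = αR, so T = (I/R²)a = 3.255·a.
Then mg = (m + 3.255)a, so a = (6.81)(9.8)/(6.81 + 3.255) = 6.631 m/s².
T = 3.255·a = 21.58 N.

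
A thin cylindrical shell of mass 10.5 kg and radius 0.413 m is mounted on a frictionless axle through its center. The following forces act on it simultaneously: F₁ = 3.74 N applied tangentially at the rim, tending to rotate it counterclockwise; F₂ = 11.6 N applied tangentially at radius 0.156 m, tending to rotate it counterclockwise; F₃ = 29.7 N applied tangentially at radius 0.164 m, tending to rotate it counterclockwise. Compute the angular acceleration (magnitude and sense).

I = MR² = (10.5)(0.413)² = 1.791 kg·m².
Taking counterclockwise as positive: τ₁ = +(3.74)(0.413) = +1.545 N·m; τ₂ = +(11.6)(0.156) = +1.810 N·m; τ₃ = +(29.7)(0.164) = +4.871 N·m.
Net torque τ = 8.225 N·m.
α = τ/I = 8.225/1.791 = 4.592 rad/s².

α ≈ 4.59 rad/s², counterclockwise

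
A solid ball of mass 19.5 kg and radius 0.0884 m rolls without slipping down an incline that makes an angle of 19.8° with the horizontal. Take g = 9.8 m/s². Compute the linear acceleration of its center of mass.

Translation along the incline: Mg sinθ − f = Ma.
Rotation about the center: fR = Iα with I = (2/5)MR². No-slip gives a = αR, so f = (I/R²)a = (2/5)M a.
Substituting: Mg sinθ = (1 + 0.4000)Ma, so a = g sinθ/(1 + 0.4000) = (9.8) sin 19.8° / 1.400 = 2.371 m/s².

a ≈ 2.37 m/s²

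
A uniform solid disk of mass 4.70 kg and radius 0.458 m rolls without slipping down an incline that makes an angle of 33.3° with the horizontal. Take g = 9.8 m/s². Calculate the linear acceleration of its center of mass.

a ≈ 3.59 m/s²

Translation along the incline: Mg sinθ − f = Ma.
Rotation about the center: fR = Iα with I = ½MR². No-slip gives a = αR, so f = (I/R²)a = (1/2)M a.
Substituting: Mg sinθ = (1 + 0.5000)Ma, so a = g sinθ/(1 + 0.5000) = (9.8) sin 33.3° / 1.500 = 3.587 m/s².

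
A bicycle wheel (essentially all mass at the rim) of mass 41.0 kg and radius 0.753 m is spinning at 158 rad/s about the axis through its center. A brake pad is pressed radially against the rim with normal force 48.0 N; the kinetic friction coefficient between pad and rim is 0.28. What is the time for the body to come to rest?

t ≈ 363 s

I = MR² = (41.0)(0.753)² = 23.25 kg·m².
Friction force f = μN = (0.28)(48.0) = 13.44 N at the rim; torque magnitude τ = fR = 10.12 N·m, opposing ω.
|α| = τ/I = 10.12/23.25 = 0.4353 rad/s² (deceleration).
0 = ω₀ − |α|t ⇒ t = ω₀/|α| = 158/0.4353 = 362.9 s.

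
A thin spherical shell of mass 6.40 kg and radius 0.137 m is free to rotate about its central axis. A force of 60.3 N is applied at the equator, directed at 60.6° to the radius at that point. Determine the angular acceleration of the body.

α ≈ 89.9 rad/s²

I = (2/3)MR² = (2/3)(6.40)(0.137)² = 0.08008 kg·m².
Only the tangential component produces torque: τ = F R sinθ = (60.3)(0.137) sin 60.6° = 7.197 N·m.
Newton's second law for rotation, τ = Iα, gives α = τ/I = 7.197/0.08008 = 89.87 rad/s².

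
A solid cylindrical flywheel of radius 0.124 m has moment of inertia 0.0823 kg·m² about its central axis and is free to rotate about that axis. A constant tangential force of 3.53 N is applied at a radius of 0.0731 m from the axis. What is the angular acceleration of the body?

α ≈ 3.14 rad/s²

τ = F·r = (3.53)(0.0731) = 0.2580 N·m.
From τ = Iα: α = 0.2580/0.08230 = 3.135 rad/s².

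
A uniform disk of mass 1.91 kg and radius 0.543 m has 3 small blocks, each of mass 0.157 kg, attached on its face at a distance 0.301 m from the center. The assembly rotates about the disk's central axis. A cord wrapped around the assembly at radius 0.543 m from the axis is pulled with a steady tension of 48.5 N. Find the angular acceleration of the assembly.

I_disk = ½MR² = ½(1.91)(0.543)² = 0.2816 kg·m².
I_blocks = 3·m·r² = 3(0.157)(0.301)² = 0.04267 kg·m².
Total I = 0.3243 kg·m².
τ = F r = (48.5)(0.543) = 26.34 N·m.
α = τ/I = 26.34/0.3243 = 81.22 rad/s².

α ≈ 81.2 rad/s²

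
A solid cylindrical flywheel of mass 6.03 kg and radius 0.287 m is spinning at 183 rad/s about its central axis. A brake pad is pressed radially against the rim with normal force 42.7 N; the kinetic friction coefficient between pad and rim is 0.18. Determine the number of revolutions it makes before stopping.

≈ 300 revolutions

I = ½MR² = (1/2)(6.03)(0.287)² = 0.2483 kg·m².
Friction force f = μN = (0.18)(42.7) = 7.686 N at the rim; torque magnitude τ = fR = 2.206 N·m, opposing ω.
|α| = τ/I = 2.206/0.2483 = 8.882 rad/s² (deceleration).
ω² = ω₀² − 2|α|θ with ω = 0 ⇒ θ = ω₀²/(2|α|) = 1885 rad = 300.0 rev.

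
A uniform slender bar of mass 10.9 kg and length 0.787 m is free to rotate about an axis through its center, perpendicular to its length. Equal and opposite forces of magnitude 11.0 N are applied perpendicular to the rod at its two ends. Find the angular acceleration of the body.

α ≈ 15.4 rad/s²

I = (1/12)ML² = (1/12)(10.9)(0.787)² = 0.5626 kg·m².
The couple gives τ = F·(L/2) + F·(L/2) = F L = (11.0)(0.787) = 8.657 N·m.
Newton's second law for rotation, τ = Iα, gives α = τ/I = 8.657/0.5626 = 15.39 rad/s².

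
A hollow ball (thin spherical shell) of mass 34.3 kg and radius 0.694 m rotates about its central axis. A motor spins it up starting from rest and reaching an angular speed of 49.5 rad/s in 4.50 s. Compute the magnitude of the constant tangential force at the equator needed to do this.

F ≈ 175 N

I = (2/3)MR² = (2/3)(34.3)(0.694)² = 11.01 kg·m².
α = Δω/Δt = (49.5 − 0)/4.50 = 11.00 rad/s².
The required torque is τ = Iα = (11.01)(11.00) = 121.1 N·m.
A tangential force at the equator gives τ = FR, so F = τ/R = 121.1/0.694 = 174.6 N.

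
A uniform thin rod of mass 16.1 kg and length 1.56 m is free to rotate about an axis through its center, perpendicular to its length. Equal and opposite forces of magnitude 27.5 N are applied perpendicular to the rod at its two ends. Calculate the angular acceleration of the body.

I = (1/12)ML² = (1/12)(16.1)(1.56)² = 3.265 kg·m².
The couple gives τ = F·(L/2) + F·(L/2) = F L = (27.5)(1.56) = 42.90 N·m.
From τ = Iα: α = 42.90/3.265 = 13.14 rad/s².

α ≈ 13.1 rad/s²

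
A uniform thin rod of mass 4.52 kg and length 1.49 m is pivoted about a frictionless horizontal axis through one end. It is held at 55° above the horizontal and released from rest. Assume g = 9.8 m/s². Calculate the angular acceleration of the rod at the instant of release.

About the pivot, I = (1/3)ML² = (1/3)(4.52)(1.49)² = 3.345 kg·m².
The weight acts at the center, a distance L/2 = 0.7450 m from the pivot; τ = Mg(L/2) cos 55° = 18.93 N·m.
α = τ/I = 18.93/3.345 = 5.659 rad/s².
(Equivalently α = (3g/(2L)) cos 55° = 5.659 rad/s².)

α ≈ 5.66 rad/s²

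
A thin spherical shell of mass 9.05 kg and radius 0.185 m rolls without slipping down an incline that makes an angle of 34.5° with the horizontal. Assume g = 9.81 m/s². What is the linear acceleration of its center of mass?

a ≈ 3.33 m/s²

Translation along the incline: Mg sinθ − f = Ma.
Rotation about the center: fR = Iα with I = (2/3)MR². No-slip gives a = αR, so f = (I/R²)a = (2/3)M a.
Substituting: Mg sinθ = (1 + 0.6667)Ma, so a = g sinθ/(1 + 0.6667) = (9.81) sin 34.5° / 1.667 = 3.334 m/s².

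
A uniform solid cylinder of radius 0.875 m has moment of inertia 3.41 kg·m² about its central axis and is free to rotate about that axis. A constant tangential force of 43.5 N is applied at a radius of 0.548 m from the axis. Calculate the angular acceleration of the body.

τ = F·r = (43.5)(0.548) = 23.84 N·m.
Newton's second law for rotation, τ = Iα, gives α = τ/I = 23.84/3.410 = 6.991 rad/s².

α ≈ 6.99 rad/s²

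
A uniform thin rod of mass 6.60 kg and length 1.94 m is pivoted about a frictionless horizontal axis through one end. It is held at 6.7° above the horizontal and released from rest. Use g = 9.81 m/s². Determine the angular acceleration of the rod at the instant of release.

α ≈ 7.53 rad/s²

About the pivot, I = (1/3)ML² = (1/3)(6.60)(1.94)² = 8.280 kg·m².
The weight acts at the center, a distance L/2 = 0.9700 m from the pivot; τ = Mg(L/2) cos 6.7° = 62.37 N·m.
α = τ/I = 62.37/8.280 = 7.533 rad/s².
(Equivalently α = (3g/(2L)) cos 6.7° = 7.533 rad/s².)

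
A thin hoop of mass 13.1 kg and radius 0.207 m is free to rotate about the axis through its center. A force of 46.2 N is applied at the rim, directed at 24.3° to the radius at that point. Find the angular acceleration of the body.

I = MR² = (13.1)(0.207)² = 0.5613 kg·m².
Only the tangential component produces torque: τ = F R sinθ = (46.2)(0.207) sin 24.3° = 3.935 N·m.
Newton's second law for rotation, τ = Iα, gives α = τ/I = 3.935/0.5613 = 7.011 rad/s².

α ≈ 7.01 rad/s²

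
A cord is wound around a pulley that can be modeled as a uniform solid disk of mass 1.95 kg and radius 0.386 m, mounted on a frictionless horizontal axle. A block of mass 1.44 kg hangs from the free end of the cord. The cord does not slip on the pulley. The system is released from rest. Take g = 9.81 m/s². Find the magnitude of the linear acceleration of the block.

I = ½MR² = (1/2)(1.95)(0.386)² = 0.1453 kg·m².
Block: mg − T = ma. Pulley: TR = Iα. No-slip: a = αR, so T = (I/R²)a = 0.9750·a.
Then mg = (m + 0.9750)a, so a = (1.44)(9.81)/(1.44 + 0.9750) = 5.849 m/s².

a ≈ 5.85 m/s²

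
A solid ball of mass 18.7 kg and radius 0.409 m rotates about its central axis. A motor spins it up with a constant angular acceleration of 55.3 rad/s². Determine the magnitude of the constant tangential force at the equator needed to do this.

F ≈ 169 N

I = (2/5)MR² = (2/5)(18.7)(0.409)² = 1.251 kg·m².
The required torque is τ = Iα = (1.251)(55.30) = 69.19 N·m.
A tangential force at the equator gives τ = FR, so F = τ/R = 69.19/0.409 = 169.2 N.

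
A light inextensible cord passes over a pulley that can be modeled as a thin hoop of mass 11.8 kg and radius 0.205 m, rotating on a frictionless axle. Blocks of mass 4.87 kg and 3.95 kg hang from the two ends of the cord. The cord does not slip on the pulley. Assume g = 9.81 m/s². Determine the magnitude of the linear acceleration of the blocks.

a ≈ 0.438 m/s²

I = MR² = (11.8)(0.205)² = 0.4959 kg·m².
Heavier block: m₁g − T₁ = m₁a. Lighter block: T₂ − m₂g = m₂a.
Pulley: (T₁ − T₂)R = Iα = I(a/R), so T₁ − T₂ = (I/R²)a = 1·M_p a = 11.80·a.
Adding the three: (m₁ − m₂)g = (m₁ + m₂ + 11.80)a, so a = (4.87 − 3.95)(9.81)/(4.87 + 3.95 + 11.80) = 0.4377 m/s².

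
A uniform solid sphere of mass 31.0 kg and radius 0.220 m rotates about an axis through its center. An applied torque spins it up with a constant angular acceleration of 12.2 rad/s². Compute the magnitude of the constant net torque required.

τ ≈ 7.32 N·m

I = (2/5)MR² = (2/5)(31.0)(0.220)² = 0.6002 kg·m².
τ = Iα = (0.6002)(12.20) = 7.322 N·m.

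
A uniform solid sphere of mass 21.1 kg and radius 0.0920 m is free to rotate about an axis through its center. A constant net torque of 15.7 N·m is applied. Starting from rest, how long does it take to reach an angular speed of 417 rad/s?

t ≈ 1.90 s

I = (2/5)MR² = (2/5)(21.1)(0.0920)² = 0.07144 kg·m².
α = τ/I = 15.7/0.07144 = 219.8 rad/s².
ω = αt ⇒ t = ω/α = 417/219.8 = 1.897 s.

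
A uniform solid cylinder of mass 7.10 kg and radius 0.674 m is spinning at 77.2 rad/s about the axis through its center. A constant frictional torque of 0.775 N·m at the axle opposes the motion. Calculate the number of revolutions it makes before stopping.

I = ½MR² = (1/2)(7.10)(0.674)² = 1.613 kg·m².
The net torque has magnitude 0.775 N·m, opposing ω.
|α| = τ/I = 0.7750/1.613 = 0.4806 rad/s² (deceleration).
ω² = ω₀² − 2|α|θ with ω = 0 ⇒ θ = ω₀²/(2|α|) = 6201 rad = 986.9 rev.

≈ 987 revolutions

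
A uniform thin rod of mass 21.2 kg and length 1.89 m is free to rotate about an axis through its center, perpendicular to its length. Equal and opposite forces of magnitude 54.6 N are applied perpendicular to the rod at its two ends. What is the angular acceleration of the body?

I = (1/12)ML² = (1/12)(21.2)(1.89)² = 6.311 kg·m².
The couple gives τ = F·(L/2) + F·(L/2) = F L = (54.6)(1.89) = 103.2 N·m.
From τ = Iα: α = 103.2/6.311 = 16.35 rad/s².

α ≈ 16.4 rad/s²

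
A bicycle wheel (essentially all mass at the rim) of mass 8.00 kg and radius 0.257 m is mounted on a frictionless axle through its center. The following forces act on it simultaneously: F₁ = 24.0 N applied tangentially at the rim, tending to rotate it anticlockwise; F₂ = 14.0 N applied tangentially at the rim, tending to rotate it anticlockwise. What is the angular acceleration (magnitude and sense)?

I = MR² = (8.00)(0.257)² = 0.5284 kg·m².
Taking anticlockwise as positive: τ₁ = +(24.0)(0.257) = +6.168 N·m; τ₂ = +(14.0)(0.257) = +3.598 N·m.
Net torque τ = 9.766 N·m.
α = τ/I = 9.766/0.5284 = 18.48 rad/s².

α ≈ 18.5 rad/s², anticlockwise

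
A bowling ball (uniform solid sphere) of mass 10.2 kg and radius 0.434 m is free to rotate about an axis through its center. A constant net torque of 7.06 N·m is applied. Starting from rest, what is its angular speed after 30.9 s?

I = (2/5)MR² = (2/5)(10.2)(0.434)² = 0.7685 kg·m².
α = τ/I = 7.06/0.7685 = 9.187 rad/s².
ω = ω₀ + αt = 0 + (9.187)(30.9) = 283.9 rad/s.

ω ≈ 284 rad/s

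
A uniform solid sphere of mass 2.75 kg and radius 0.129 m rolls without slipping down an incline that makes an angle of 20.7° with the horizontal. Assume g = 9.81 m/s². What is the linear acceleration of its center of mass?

a ≈ 2.48 m/s²

Translation along the incline: Mg sinθ − f = Ma.
Rotation about the center: fR = Iα with I = (2/5)MR². No-slip gives a = αR, so f = (I/R²)a = (2/5)M a.
Substituting: Mg sinθ = (1 + 0.4000)Ma, so a = g sinθ/(1 + 0.4000) = (9.81) sin 20.7° / 1.400 = 2.477 m/s².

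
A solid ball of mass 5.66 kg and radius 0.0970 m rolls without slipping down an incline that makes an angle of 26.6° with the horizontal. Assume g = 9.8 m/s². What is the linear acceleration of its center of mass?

Translation along the incline: Mg sinθ − f = Ma.
Rotation about the center: fR = Iα with I = (2/5)MR². No-slip gives a = αR, so f = (I/R²)a = (2/5)M a.
Substituting: Mg sinθ = (1 + 0.4000)Ma, so a = g sinθ/(1 + 0.4000) = (9.8) sin 26.6° / 1.400 = 3.134 m/s².

a ≈ 3.13 m/s²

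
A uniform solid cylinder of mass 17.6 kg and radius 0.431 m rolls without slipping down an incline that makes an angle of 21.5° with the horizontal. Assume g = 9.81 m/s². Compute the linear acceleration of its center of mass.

Translation along the incline: Mg sinθ − f = Ma.
Rotation about the center: fR = Iα with I = ½MR². No-slip gives a = αR, so f = (I/R²)a = (1/2)M a.
Substituting: Mg sinθ = (1 + 0.5000)Ma, so a = g sinθ/(1 + 0.5000) = (9.81) sin 21.5° / 1.500 = 2.397 m/s².

a ≈ 2.40 m/s²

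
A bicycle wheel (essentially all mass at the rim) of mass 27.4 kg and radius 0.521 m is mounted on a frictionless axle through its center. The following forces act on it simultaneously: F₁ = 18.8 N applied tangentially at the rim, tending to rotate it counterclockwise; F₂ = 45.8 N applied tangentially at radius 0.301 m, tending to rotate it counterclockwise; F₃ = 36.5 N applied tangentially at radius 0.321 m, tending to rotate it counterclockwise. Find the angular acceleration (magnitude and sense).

α ≈ 4.75 rad/s², counterclockwise

I = MR² = (27.4)(0.521)² = 7.437 kg·m².
Taking counterclockwise as positive: τ₁ = +(18.8)(0.521) = +9.795 N·m; τ₂ = +(45.8)(0.301) = +13.79 N·m; τ₃ = +(36.5)(0.321) = +11.72 N·m.
Net torque τ = 35.30 N·m.
α = τ/I = 35.30/7.437 = 4.746 rad/s².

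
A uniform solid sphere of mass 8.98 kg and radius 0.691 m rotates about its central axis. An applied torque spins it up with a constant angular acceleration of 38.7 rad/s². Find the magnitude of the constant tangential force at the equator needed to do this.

I = (2/5)MR² = (2/5)(8.98)(0.691)² = 1.715 kg·m².
The required torque is τ = Iα = (1.715)(38.70) = 66.37 N·m.
A tangential force at the equator gives τ = FR, so F = τ/R = 66.37/0.691 = 96.06 N.

F ≈ 96.1 N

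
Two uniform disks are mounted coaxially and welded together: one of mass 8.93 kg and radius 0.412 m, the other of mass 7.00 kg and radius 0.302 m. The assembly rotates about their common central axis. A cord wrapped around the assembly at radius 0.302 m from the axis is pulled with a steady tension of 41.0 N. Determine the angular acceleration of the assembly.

α ≈ 11.5 rad/s²

I = ½M₁R₁² + ½M₂R₂² = ½(8.93)(0.412)² + ½(7.00)(0.302)² = 1.077 kg·m².
τ = F r = (41.0)(0.302) = 12.38 N·m.
α = τ/I = 12.38/1.077 = 11.50 rad/s².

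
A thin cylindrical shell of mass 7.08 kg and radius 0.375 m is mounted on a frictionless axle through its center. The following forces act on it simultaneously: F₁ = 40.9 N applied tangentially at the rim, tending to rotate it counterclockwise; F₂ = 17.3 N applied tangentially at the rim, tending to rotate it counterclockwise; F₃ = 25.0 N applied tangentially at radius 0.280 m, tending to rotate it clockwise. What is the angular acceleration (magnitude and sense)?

α ≈ 14.9 rad/s², counterclockwise

I = MR² = (7.08)(0.375)² = 0.9956 kg·m².
Taking counterclockwise as positive: τ₁ = +(40.9)(0.375) = +15.34 N·m; τ₂ = +(17.3)(0.375) = +6.488 N·m; τ₃ = −(25.0)(0.280) = −7.000 N·m.
Net torque τ = 14.82 N·m.
α = τ/I = 14.82/0.9956 = 14.89 rad/s².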